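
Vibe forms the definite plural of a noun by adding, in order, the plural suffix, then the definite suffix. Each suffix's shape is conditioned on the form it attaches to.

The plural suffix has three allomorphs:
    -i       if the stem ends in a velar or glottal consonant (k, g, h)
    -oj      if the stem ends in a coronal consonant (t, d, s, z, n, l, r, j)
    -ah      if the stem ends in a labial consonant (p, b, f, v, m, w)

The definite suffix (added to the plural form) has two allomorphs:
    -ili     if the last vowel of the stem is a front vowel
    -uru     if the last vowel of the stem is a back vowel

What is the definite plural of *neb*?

nebahuru

*neb*: final consonant = /b/, labial → -ah → *nebah*.
The last vowel of the plural form *nebah* is /a/, which is a back vowel, so the definite suffix is -uru, giving *nebahuru*.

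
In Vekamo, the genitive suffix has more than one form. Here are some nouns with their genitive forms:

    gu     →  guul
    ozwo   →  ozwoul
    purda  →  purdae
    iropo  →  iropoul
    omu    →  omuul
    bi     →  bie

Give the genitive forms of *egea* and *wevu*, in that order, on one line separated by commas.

egeae, wevuul

The pattern is rounding harmony: -ul when the last vowel of the stem is a rounded vowel (*gu*, *ozwo*, *iropo*, *omu*); -e when the last vowel of the stem is an unrounded vowel (*purda*, *bi*).
*egea* — last vowel /a/ (an unrounded vowel) → -e → *egeae*.
*wevu* — last vowel /u/ (a rounded vowel) → -ul → *wevuul*.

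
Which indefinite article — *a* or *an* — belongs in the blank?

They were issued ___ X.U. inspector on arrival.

The indefinite article is chosen by the initial *sound* of the following word, not its spelling.
The initialism *X.U.* is read letter by letter; the first letter, X, is pronounced /ɛks/, which begins with a vowel sound.
So the article is *an*: They were issued an X.U. inspector on arrival.

an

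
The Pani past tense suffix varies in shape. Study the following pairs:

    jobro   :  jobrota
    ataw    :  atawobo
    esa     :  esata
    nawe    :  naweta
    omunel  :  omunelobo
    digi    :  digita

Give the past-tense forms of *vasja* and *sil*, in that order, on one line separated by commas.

Looking at the final sound of each stem: -obo when the stem ends in a consonant (*ataw*, *omunel*); -ta when the stem ends in a vowel (*jobro*, *esa*, *nawe*, *digi*).
Since the final sound of *vasja* is /a/ (a vowel), it takes -ta, giving *vasjata*.
Since the final sound of *sil* is /l/ (a consonant), it takes -obo, giving *silobo*.

vasjata, silobo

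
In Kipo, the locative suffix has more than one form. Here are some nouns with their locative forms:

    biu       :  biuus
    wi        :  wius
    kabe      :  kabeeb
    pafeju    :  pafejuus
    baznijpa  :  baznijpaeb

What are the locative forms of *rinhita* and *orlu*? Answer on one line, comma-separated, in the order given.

The suffix is conditioned by the last vowel: -us when the last vowel of the stem is a high vowel (*biu*, *wi*, *pafeju*); -eb when the last vowel of the stem is a non-high vowel (*kabe*, *baznijpa*).
Since the last vowel of *rinhita* is /a/ (a non-high vowel), it takes -eb, giving *rinhitaeb*.
*orlu*: last vowel = /u/, a high vowel → -us → *orluus*.

rinhitaeb, orluus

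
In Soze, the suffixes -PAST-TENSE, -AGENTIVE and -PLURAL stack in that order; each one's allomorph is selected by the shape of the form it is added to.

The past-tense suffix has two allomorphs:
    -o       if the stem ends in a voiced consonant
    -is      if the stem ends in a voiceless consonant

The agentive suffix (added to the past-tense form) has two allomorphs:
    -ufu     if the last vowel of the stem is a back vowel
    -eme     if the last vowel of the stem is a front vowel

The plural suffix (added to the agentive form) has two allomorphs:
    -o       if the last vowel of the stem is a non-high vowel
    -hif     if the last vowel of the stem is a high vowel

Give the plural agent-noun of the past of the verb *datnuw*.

datnuwoufuhif

*datnuw* — final consonant /w/ (voiced) → -o → *datnuwo*.
The past-tense form *datnuwo* — last vowel /o/ (a back vowel) → -ufu → *datnuwoufu*.
The last vowel of the agentive form *datnuwoufu* is /u/, which is a high vowel, so the plural suffix is -hif, giving *datnuwoufuhif*.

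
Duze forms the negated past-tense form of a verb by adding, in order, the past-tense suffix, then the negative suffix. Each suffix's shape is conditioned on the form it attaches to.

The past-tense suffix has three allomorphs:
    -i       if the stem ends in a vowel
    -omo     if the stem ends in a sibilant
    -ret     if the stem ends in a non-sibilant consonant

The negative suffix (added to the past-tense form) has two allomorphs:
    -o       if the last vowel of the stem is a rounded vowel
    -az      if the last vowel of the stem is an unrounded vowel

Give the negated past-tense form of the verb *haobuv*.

haobuvretaz

*haobuv*: final sound = /v/, a non-sibilant consonant → -ret → *haobuvret*.
The past-tense form *haobuvret* — last vowel /e/ (an unrounded vowel) → -az → *haobuvretaz*.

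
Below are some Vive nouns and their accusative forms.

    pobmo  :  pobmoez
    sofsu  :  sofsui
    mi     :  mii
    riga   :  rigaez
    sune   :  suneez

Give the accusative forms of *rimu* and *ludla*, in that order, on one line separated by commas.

rimui, ludlaez

The pattern is height harmony: -i when the last vowel of the stem is a high vowel (*sofsu*, *mi*); -ez when the last vowel of the stem is a non-high vowel (*pobmo*, *riga*, *sune*).
The last vowel of *rimu* is /u/, which is a high vowel, so the suffix is -i, giving *rimui*.
*ludla*: last vowel = /a/, a non-high vowel → -ez → *ludlaez*.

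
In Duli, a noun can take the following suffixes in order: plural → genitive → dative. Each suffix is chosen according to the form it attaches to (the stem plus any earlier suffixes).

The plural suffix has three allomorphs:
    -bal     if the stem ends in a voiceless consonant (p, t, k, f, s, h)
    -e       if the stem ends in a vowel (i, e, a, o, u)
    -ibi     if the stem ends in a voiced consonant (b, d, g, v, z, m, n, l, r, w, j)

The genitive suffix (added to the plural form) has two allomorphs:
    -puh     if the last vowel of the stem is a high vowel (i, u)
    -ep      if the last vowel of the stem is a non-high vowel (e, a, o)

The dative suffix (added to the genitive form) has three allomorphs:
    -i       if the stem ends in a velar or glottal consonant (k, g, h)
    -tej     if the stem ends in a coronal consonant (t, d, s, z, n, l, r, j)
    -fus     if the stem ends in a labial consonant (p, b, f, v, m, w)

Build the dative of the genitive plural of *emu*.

emueepfus

The final sound of *emu* is /u/, which is a vowel, so the plural suffix is -e, giving *emue*.
The plural form *emue*: last vowel = /e/, a non-high vowel → -ep → *emueep*.
The final consonant of the genitive form *emueep* is /p/, which is labial, so the dative suffix is -fus, giving *emueepfus*.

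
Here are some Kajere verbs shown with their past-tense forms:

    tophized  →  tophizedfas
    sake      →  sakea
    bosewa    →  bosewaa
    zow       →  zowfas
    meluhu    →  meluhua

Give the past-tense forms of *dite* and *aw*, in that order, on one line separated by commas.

The alternation tracks the final sound of the stem — -fas when the stem ends in a consonant (*tophized*, *zow*); -a when the stem ends in a vowel (*sake*, *bosewa*, *meluhu*).
Since the final sound of *dite* is /e/ (a vowel), it takes -a, giving *ditea*.
*aw* — final sound /w/ (a consonant) → -fas → *awfas*.

ditea, awfas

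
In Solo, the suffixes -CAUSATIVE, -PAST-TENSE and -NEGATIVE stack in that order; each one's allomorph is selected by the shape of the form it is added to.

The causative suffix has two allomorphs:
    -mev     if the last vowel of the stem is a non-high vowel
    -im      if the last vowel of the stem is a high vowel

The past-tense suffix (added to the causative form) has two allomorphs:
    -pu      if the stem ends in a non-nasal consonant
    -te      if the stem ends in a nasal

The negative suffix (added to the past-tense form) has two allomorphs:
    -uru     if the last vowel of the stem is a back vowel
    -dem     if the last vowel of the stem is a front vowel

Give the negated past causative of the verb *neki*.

The last vowel of *neki* is /i/, which is a high vowel, so the causative suffix is -im, giving *nekiim*.
The causative form *nekiim*: final consonant = /m/, a nasal → -te → *nekiimte*.
The past-tense form *nekiimte*: last vowel = /e/, a front vowel → -dem → *nekiimtedem*.

nekiimtedem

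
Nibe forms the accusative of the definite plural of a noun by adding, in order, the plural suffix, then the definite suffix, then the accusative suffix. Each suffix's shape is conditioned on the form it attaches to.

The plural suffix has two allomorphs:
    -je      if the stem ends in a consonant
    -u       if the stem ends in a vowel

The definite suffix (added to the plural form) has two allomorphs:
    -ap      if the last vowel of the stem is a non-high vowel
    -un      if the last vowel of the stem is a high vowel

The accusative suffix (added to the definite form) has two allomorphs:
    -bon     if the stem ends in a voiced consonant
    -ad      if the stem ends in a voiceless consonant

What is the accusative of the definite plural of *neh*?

*neh* — final sound /h/ (a consonant) → -je → *nehje*.
The plural form *nehje* — last vowel /e/ (a non-high vowel) → -ap → *nehjeap*.
The definite form *nehjeap* — final consonant /p/ (voiceless) → -ad → *nehjeapad*.

nehjeapad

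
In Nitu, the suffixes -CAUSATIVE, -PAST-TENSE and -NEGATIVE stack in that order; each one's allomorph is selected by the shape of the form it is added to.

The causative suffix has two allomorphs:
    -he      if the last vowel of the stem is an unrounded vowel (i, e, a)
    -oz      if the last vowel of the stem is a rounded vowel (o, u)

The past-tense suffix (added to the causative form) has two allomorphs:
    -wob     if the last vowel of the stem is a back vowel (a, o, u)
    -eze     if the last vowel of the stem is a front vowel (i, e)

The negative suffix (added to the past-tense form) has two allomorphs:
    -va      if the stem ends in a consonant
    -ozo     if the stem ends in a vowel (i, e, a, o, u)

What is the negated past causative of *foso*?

fosoozwobva

*foso*: last vowel = /o/, a rounded vowel → -oz → *fosooz*.
Since the last vowel of the causative form *fosooz* is /o/ (a back vowel), it takes -wob, giving *fosoozwob*.
Since the final sound of the past-tense form *fosoozwob* is /b/ (a consonant), it takes -va, giving *fosoozwobva*.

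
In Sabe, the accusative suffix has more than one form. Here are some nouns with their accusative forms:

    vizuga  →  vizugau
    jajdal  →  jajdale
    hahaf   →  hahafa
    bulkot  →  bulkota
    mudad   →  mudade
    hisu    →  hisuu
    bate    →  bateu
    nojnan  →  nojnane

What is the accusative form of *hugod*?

The suffix is conditioned by the final sound: -a when the stem ends in a voiceless consonant (*hahaf*, *bulkot*); -e when the stem ends in a voiced consonant (*jajdal*, *mudad*, *nojnan*); -u when the stem ends in a vowel (*vizuga*, *hisu*, *bate*).
*hugod*: final sound = /d/, a voiced consonant → -e → *hugode*.

hugode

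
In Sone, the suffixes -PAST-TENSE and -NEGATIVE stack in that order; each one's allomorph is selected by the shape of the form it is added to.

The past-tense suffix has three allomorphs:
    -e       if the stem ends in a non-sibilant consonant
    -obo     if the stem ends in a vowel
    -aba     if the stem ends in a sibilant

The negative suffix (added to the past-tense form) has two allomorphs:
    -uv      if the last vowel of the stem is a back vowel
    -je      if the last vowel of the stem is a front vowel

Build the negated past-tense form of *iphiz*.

Since the final sound of *iphiz* is /z/ (a sibilant), it takes -aba, giving *iphizaba*.
Since the last vowel of the past-tense form *iphizaba* is /a/ (a back vowel), it takes -uv, giving *iphizabauv*.

iphizabauv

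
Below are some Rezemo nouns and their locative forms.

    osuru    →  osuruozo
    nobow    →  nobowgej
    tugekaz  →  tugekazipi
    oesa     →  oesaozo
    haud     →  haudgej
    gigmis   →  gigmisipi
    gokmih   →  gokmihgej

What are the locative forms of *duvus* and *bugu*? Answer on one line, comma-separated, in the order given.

The pattern is sibilance of the final sound: -ipi when the stem ends in a sibilant (*tugekaz*, *gigmis*); -gej when the stem ends in a non-sibilant consonant (*nobow*, *haud*, *gokmih*); -ozo when the stem ends in a vowel (*osuru*, *oesa*).
*duvus*: final sound = /s/, a sibilant → -ipi → *duvusipi*.
*bugu*: final sound = /u/, a vowel → -ozo → *buguozo*.

duvusipi, buguozo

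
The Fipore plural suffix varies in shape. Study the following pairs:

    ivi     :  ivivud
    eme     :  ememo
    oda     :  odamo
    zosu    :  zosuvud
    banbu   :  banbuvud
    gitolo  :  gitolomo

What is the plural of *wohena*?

wohenamo

The suffix is conditioned by the last vowel: -vud when the last vowel of the stem is a high vowel (*ivi*, *zosu*, *banbu*); -mo when the last vowel of the stem is a non-high vowel (*eme*, *oda*, *gitolo*).
The last vowel of *wohena* is /a/, which is a non-high vowel, so the suffix is -mo, giving *wohenamo*.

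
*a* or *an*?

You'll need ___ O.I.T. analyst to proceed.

an

The indefinite article is chosen by the initial *sound* of the following word, not its spelling.
The initialism *O.I.T.* is read letter by letter; the first letter, O, is pronounced /oʊ/, which begins with a vowel sound.
So the article is *an*: You'll need an O.I.T. analyst to proceed.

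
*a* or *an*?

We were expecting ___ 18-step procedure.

an

The indefinite article is chosen by the initial *sound* of the following word, not its spelling.
The number *18* is spoken "eighteen", beginning with /ˌeɪˈtiːn/ — a vowel sound.
So the article is *an*: We were expecting an 18-step procedure.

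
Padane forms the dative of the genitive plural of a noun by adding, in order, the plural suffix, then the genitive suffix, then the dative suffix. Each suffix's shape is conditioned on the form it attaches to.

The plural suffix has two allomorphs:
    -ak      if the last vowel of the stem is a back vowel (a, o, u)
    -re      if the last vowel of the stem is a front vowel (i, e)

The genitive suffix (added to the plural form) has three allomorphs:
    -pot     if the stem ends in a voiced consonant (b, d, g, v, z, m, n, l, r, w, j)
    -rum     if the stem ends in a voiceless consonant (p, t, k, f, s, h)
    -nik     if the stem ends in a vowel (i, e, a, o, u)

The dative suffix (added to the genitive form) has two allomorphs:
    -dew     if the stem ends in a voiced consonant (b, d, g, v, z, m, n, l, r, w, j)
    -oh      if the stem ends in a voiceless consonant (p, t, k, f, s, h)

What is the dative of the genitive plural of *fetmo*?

fetmoakrumdew

The last vowel of *fetmo* is /o/, which is a back vowel, so the plural suffix is -ak, giving *fetmoak*.
The plural form *fetmoak* — final sound /k/ (a voiceless consonant) → -rum → *fetmoakrum*.
Since the final consonant of the genitive form *fetmoakrum* is /m/ (voiced), it takes -dew, giving *fetmoakrumdew*.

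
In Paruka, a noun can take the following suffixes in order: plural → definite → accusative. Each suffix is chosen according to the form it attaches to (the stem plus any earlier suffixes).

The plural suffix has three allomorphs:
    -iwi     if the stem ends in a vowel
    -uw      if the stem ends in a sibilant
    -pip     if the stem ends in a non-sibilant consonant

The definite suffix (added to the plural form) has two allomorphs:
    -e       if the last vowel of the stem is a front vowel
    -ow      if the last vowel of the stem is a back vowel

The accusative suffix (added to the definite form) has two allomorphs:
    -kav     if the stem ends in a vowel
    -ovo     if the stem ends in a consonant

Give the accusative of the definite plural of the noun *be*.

The final sound of *be* is /e/, which is a vowel, so the plural suffix is -iwi, giving *beiwi*.
The plural form *beiwi*: last vowel = /i/, a front vowel → -e → *beiwie*.
The definite form *beiwie*: final sound = /e/, a vowel → -kav → *beiwiekav*.

beiwiekav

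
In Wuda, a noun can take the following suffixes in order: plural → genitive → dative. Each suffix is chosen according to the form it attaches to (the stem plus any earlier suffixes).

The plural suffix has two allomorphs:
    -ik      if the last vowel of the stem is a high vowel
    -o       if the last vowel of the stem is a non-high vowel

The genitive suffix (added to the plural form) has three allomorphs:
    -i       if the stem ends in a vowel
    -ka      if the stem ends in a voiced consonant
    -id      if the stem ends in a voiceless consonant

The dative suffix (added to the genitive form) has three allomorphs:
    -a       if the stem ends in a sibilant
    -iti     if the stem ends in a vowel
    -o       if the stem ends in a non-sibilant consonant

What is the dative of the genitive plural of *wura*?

wuraoiiti

*wura* — last vowel /a/ (a non-high vowel) → -o → *wurao*.
Since the final sound of the plural form *wurao* is /o/ (a vowel), it takes -i, giving *wuraoi*.
Since the final sound of the genitive form *wuraoi* is /i/ (a vowel), it takes -iti, giving *wuraoiiti*.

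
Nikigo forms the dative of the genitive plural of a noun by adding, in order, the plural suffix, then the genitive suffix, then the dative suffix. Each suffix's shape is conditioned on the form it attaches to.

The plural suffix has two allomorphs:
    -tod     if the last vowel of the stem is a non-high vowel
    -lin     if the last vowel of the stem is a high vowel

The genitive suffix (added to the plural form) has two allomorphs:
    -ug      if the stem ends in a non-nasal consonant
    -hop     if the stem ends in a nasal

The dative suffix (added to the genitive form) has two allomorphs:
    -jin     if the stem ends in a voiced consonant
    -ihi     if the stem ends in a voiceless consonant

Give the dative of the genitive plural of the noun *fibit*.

fibitlinhopihi

The last vowel of *fibit* is /i/, which is a high vowel, so the plural suffix is -lin, giving *fibitlin*.
The plural form *fibitlin* — final consonant /n/ (a nasal) → -hop → *fibitlinhop*.
Since the final consonant of the genitive form *fibitlinhop* is /p/ (voiceless), it takes -ihi, giving *fibitlinhopihi*.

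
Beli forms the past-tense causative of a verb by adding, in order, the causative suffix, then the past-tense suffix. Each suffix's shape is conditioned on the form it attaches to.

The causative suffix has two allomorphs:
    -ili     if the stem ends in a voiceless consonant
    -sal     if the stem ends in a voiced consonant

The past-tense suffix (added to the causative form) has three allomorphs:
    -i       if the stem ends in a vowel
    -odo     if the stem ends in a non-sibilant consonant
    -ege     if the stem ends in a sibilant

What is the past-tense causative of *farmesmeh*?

farmesmehilii

*farmesmeh* — final consonant /h/ (voiceless) → -ili → *farmesmehili*.
The causative form *farmesmehili* — final sound /i/ (a vowel) → -i → *farmesmehilii*.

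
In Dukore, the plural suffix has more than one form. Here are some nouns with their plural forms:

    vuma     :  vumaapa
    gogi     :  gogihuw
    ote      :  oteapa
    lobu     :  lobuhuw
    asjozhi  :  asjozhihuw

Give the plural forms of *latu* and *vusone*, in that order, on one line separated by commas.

latuhuw, vusoneapa

The alternation tracks the last vowel of the stem — -huw when the last vowel of the stem is a high vowel (*gogi*, *lobu*, *asjozhi*); -apa when the last vowel of the stem is a non-high vowel (*vuma*, *ote*).
The last vowel of *latu* is /u/, which is a high vowel, so the suffix is -huw, giving *latuhuw*.
*vusone* — last vowel /e/ (a non-high vowel) → -apa → *vusoneapa*.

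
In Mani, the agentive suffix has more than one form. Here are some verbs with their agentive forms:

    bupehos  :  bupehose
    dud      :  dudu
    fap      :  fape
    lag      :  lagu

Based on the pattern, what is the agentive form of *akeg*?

akegu

The pattern is voicing of the final consonant: -e when the stem ends in a voiceless consonant (*bupehos*, *fap*); -u when the stem ends in a voiced consonant (*dud*, *lag*).
*akeg* — final consonant /g/ (voiced) → -u → *akegu*.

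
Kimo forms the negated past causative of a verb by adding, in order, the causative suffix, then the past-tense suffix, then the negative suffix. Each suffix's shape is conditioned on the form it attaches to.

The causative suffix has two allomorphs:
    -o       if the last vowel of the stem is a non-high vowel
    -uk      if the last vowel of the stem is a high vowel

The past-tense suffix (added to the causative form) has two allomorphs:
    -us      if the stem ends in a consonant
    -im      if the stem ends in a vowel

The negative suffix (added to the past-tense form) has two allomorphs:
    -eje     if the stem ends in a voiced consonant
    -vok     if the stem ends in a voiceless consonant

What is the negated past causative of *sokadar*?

sokadaroimeje

Since the last vowel of *sokadar* is /a/ (a non-high vowel), it takes -o, giving *sokadaro*.
The final sound of the causative form *sokadaro* is /o/, which is a vowel, so the past-tense suffix is -im, giving *sokadaroim*.
The past-tense form *sokadaroim* — final consonant /m/ (voiced) → -eje → *sokadaroimeje*.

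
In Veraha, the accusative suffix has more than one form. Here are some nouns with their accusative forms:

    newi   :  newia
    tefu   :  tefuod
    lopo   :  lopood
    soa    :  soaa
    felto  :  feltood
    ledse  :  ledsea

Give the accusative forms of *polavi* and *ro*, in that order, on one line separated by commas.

The suffix is conditioned by the last vowel: -od when the last vowel of the stem is a rounded vowel (*tefu*, *lopo*, *felto*); -a when the last vowel of the stem is an unrounded vowel (*newi*, *soa*, *ledse*).
*polavi* — last vowel /i/ (an unrounded vowel) → -a → *polavia*.
The last vowel of *ro* is /o/, which is a rounded vowel, so the suffix is -od, giving *rood*.

polavia, rood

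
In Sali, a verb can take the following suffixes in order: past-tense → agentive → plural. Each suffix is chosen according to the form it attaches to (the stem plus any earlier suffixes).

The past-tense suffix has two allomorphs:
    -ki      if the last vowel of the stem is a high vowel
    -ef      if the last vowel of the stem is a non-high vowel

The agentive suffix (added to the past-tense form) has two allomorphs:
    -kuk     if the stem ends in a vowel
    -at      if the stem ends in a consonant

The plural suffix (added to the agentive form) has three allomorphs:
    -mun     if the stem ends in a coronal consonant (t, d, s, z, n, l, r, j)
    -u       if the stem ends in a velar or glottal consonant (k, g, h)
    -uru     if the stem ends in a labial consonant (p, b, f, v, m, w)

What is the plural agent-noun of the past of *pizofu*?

*pizofu*: last vowel = /u/, a high vowel → -ki → *pizofuki*.
The past-tense form *pizofuki* — final sound /i/ (a vowel) → -kuk → *pizofukikuk*.
Since the final consonant of the agentive form *pizofukikuk* is /k/ (velar/glottal), it takes -u, giving *pizofukikuku*.

pizofukikuku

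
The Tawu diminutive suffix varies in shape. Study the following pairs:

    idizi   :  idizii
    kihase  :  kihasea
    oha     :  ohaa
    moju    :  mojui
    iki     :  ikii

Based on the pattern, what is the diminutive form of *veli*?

Looking at the last vowel of each stem: -i when the last vowel of the stem is a high vowel (*idizi*, *moju*, *iki*); -a when the last vowel of the stem is a non-high vowel (*kihase*, *oha*).
*veli*: last vowel = /i/, a high vowel → -i → *velii*.

velii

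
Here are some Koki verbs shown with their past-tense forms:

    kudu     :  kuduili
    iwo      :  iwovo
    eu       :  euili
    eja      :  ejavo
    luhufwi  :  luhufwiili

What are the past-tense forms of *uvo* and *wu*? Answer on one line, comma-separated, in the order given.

uvovo, wuili

The suffix is conditioned by the last vowel: -ili when the last vowel of the stem is a high vowel (*kudu*, *eu*, *luhufwi*); -vo when the last vowel of the stem is a non-high vowel (*iwo*, *eja*).
Since the last vowel of *uvo* is /o/ (a non-high vowel), it takes -vo, giving *uvovo*.
Since the last vowel of *wu* is /u/ (a high vowel), it takes -ili, giving *wuili*.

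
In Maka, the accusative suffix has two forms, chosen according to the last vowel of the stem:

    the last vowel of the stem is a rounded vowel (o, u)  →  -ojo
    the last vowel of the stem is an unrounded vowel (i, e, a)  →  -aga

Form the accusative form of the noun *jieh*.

jiehaga

The last vowel of *jieh* is /e/, which is an unrounded vowel, so the suffix is -aga, giving *jiehaga*.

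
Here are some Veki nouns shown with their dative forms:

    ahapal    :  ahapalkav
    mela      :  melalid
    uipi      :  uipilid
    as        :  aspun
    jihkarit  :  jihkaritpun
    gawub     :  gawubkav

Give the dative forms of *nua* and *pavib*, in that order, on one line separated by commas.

The pattern is voicing of the final sound: -pun when the stem ends in a voiceless consonant (*as*, *jihkarit*); -kav when the stem ends in a voiced consonant (*ahapal*, *gawub*); -lid when the stem ends in a vowel (*mela*, *uipi*).
*nua*: final sound = /a/, a vowel → -lid → *nualid*.
*pavib*: final sound = /b/, a voiced consonant → -kav → *pavibkav*.

nualid, pavibkav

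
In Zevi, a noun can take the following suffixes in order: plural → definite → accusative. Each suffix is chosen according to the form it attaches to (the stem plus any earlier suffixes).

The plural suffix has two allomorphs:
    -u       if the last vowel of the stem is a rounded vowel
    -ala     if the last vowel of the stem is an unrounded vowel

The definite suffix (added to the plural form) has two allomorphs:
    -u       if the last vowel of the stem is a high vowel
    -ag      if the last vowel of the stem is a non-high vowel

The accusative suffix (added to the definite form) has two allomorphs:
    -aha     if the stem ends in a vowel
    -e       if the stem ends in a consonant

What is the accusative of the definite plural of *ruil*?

ruilalaage

*ruil* — last vowel /i/ (an unrounded vowel) → -ala → *ruilala*.
The last vowel of the plural form *ruilala* is /a/, which is a non-high vowel, so the definite suffix is -ag, giving *ruilalaag*.
The final sound of the definite form *ruilalaag* is /g/, which is a consonant, so the accusative suffix is -e, giving *ruilalaage*.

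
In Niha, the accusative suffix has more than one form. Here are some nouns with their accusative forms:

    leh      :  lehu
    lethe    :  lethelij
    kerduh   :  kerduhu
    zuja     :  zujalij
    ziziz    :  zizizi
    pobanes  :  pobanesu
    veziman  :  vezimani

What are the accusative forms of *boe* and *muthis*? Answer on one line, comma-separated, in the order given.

boelij, muthisu

The suffix is conditioned by the final sound: -u when the stem ends in a voiceless consonant (*leh*, *kerduh*, *pobanes*); -i when the stem ends in a voiced consonant (*ziziz*, *veziman*); -lij when the stem ends in a vowel (*lethe*, *zuja*).
*boe*: final sound = /e/, a vowel → -lij → *boelij*.
*muthis* — final sound /s/ (a voiceless consonant) → -u → *muthisu*.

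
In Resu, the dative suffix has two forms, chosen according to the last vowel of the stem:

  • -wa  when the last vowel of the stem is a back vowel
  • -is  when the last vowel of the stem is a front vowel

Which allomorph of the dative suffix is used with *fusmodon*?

-wa

The last vowel of *fusmodon* is /o/, which is a back vowel, so the suffix is -wa.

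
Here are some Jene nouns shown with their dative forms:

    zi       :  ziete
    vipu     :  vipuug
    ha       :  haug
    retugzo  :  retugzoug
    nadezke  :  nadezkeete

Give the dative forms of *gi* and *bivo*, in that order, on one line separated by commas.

The pattern is front/back vowel harmony: -ete when the last vowel of the stem is a front vowel (*zi*, *nadezke*); -ug when the last vowel of the stem is a back vowel (*vipu*, *ha*, *retugzo*).
*gi* — last vowel /i/ (a front vowel) → -ete → *giete*.
*bivo* — last vowel /o/ (a back vowel) → -ug → *bivoug*.

giete, bivoug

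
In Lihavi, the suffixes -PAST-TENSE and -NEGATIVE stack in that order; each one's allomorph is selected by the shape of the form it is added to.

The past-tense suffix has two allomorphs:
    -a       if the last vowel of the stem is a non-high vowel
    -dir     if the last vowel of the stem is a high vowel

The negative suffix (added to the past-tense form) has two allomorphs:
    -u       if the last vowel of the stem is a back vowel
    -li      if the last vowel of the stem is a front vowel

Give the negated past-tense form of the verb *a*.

aau

*a* — last vowel /a/ (a non-high vowel) → -a → *aa*.
The past-tense form *aa*: last vowel = /a/, a back vowel → -u → *aau*.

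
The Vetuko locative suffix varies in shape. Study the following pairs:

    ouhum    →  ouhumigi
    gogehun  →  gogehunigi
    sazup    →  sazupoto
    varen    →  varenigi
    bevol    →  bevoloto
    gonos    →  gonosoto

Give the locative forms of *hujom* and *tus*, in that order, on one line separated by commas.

The alternation tracks the final consonant of the stem — -igi when the stem ends in a nasal (*ouhum*, *gogehun*, *varen*); -oto when the stem ends in a non-nasal consonant (*sazup*, *bevol*, *gonos*).
*hujom*: final consonant = /m/, a nasal → -igi → *hujomigi*.
*tus* — final consonant /s/ (non-nasal) → -oto → *tusoto*.

hujomigi, tusoto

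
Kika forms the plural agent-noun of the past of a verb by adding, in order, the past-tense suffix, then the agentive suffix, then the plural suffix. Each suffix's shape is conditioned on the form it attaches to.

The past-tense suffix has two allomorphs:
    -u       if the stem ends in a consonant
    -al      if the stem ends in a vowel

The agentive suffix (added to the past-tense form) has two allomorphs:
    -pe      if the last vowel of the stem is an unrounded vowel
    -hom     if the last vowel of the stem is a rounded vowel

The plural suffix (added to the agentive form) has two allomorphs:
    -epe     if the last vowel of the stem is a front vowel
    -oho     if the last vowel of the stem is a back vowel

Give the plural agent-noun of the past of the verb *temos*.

*temos* — final sound /s/ (a consonant) → -u → *temosu*.
The past-tense form *temosu*: last vowel = /u/, a rounded vowel → -hom → *temosuhom*.
The last vowel of the agentive form *temosuhom* is /o/, which is a back vowel, so the plural suffix is -oho, giving *temosuhomoho*.

temosuhomoho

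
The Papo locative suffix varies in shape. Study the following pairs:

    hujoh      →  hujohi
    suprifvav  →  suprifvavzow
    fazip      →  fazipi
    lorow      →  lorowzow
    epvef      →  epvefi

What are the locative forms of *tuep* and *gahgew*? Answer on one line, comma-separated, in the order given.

tuepi, gahgewzow

The pattern is voicing of the final consonant: -i when the stem ends in a voiceless consonant (*hujoh*, *fazip*, *epvef*); -zow when the stem ends in a voiced consonant (*suprifvav*, *lorow*).
Since the final consonant of *tuep* is /p/ (voiceless), it takes -i, giving *tuepi*.
Since the final consonant of *gahgew* is /w/ (voiced), it takes -zow, giving *gahgewzow*.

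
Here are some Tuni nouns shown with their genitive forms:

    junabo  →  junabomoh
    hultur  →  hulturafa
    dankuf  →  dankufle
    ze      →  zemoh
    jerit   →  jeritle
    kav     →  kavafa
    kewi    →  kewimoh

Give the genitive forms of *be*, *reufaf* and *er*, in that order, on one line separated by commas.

bemoh, reufafle, erafa

The alternation tracks the final sound of the stem — -le when the stem ends in a voiceless consonant (*dankuf*, *jerit*); -afa when the stem ends in a voiced consonant (*hultur*, *kav*); -moh when the stem ends in a vowel (*junabo*, *ze*, *kewi*).
*be*: final sound = /e/, a vowel → -moh → *bemoh*.
*reufaf* — final sound /f/ (a voiceless consonant) → -le → *reufafle*.
Since the final sound of *er* is /r/ (a voiced consonant), it takes -afa, giving *erafa*.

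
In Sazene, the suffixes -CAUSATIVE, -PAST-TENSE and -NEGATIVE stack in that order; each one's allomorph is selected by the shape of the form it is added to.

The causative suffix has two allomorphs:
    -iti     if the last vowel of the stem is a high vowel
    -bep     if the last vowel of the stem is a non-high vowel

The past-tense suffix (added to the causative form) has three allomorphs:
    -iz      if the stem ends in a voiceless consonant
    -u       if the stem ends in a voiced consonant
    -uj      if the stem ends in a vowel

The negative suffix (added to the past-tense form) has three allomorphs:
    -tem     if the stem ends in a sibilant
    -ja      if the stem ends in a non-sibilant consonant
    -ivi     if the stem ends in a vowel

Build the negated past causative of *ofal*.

ofalbepiztem

*ofal* — last vowel /a/ (a non-high vowel) → -bep → *ofalbep*.
The final sound of the causative form *ofalbep* is /p/, which is a voiceless consonant, so the past-tense suffix is -iz, giving *ofalbepiz*.
The final sound of the past-tense form *ofalbepiz* is /z/, which is a sibilant, so the negative suffix is -tem, giving *ofalbepiztem*.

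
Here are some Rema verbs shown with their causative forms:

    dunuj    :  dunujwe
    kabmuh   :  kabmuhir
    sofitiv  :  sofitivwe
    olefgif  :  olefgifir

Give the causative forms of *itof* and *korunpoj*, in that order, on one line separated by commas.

itofir, korunpojwe

Looking at the final consonant of each stem: -ir when the stem ends in a voiceless consonant (*kabmuh*, *olefgif*); -we when the stem ends in a voiced consonant (*dunuj*, *sofitiv*).
*itof* — final consonant /f/ (voiceless) → -ir → *itofir*.
The final consonant of *korunpoj* is /j/, which is voiced, so the suffix is -we, giving *korunpojwe*.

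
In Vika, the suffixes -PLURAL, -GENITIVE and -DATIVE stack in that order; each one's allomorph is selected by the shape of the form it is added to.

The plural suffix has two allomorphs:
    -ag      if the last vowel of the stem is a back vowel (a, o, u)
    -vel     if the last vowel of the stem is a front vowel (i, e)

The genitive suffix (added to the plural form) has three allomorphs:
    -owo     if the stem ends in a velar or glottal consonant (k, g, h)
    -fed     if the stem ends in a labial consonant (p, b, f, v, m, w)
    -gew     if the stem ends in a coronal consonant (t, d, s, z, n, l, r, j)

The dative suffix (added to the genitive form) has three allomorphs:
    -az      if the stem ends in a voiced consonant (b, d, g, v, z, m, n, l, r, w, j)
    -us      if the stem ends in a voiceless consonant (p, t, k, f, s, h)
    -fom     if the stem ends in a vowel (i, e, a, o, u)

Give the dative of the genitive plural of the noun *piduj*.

pidujagowofom

The last vowel of *piduj* is /u/, which is a back vowel, so the plural suffix is -ag, giving *pidujag*.
The plural form *pidujag* — final consonant /g/ (velar/glottal) → -owo → *pidujagowo*.
The genitive form *pidujagowo*: final sound = /o/, a vowel → -fom → *pidujagowofom*.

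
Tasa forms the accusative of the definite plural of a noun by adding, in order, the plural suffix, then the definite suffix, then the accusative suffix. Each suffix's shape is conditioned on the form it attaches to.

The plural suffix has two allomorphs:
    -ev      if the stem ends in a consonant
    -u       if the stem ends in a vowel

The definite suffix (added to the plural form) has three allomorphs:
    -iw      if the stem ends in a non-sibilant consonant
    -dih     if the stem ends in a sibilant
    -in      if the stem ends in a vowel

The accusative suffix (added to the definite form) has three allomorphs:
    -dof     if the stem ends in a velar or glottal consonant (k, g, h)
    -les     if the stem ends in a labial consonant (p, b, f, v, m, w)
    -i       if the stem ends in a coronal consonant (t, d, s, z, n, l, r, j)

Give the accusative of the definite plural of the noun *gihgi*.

*gihgi*: final sound = /i/, a vowel → -u → *gihgiu*.
The plural form *gihgiu* — final sound /u/ (a vowel) → -in → *gihgiuin*.
The definite form *gihgiuin*: final consonant = /n/, coronal → -i → *gihgiuini*.

gihgiuini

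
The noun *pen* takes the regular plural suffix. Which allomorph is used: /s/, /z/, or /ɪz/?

/z/

The stem *pen* ends in a voiced non-sibilant sound.
The plural suffix surfaces as /ɪz/ after sibilants, /s/ after other voiceless consonants, and /z/ after other voiced sounds.
So the plural -s on *pen* is pronounced /z/.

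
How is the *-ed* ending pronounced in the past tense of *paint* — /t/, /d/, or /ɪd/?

/ɪd/

The stem *paint* ends in /t/ or /d/.
The -ed suffix is realized as /ɪd/ after /t, d/; as /t/ after other voiceless consonants; and as /d/ after other voiced sounds.
So -ed on *paint* is pronounced /ɪd/.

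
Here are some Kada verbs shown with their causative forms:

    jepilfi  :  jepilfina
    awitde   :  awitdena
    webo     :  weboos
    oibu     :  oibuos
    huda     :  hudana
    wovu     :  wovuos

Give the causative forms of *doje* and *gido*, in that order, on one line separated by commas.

dojena, gidoos

The pattern is rounding harmony: -os when the last vowel of the stem is a rounded vowel (*webo*, *oibu*, *wovu*); -na when the last vowel of the stem is an unrounded vowel (*jepilfi*, *awitde*, *huda*).
The last vowel of *doje* is /e/, which is an unrounded vowel, so the suffix is -na, giving *dojena*.
*gido* — last vowel /o/ (a rounded vowel) → -os → *gidoos*.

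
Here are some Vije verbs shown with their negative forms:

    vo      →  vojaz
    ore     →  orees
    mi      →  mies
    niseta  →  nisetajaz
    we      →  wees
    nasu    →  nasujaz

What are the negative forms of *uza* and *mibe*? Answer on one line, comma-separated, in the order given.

uzajaz, mibees

The alternation tracks the last vowel of the stem — -es when the last vowel of the stem is a front vowel (*ore*, *mi*, *we*); -jaz when the last vowel of the stem is a back vowel (*vo*, *niseta*, *nasu*).
*uza*: last vowel = /a/, a back vowel → -jaz → *uzajaz*.
*mibe*: last vowel = /e/, a front vowel → -es → *mibees*.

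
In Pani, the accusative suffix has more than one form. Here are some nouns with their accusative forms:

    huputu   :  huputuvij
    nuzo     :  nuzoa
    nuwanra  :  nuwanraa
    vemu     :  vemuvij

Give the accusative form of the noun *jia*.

The alternation tracks the last vowel of the stem — -vij when the last vowel of the stem is a high vowel (*huputu*, *vemu*); -a when the last vowel of the stem is a non-high vowel (*nuzo*, *nuwanra*).
*jia*: last vowel = /a/, a non-high vowel → -a → *jiaa*.

jiaa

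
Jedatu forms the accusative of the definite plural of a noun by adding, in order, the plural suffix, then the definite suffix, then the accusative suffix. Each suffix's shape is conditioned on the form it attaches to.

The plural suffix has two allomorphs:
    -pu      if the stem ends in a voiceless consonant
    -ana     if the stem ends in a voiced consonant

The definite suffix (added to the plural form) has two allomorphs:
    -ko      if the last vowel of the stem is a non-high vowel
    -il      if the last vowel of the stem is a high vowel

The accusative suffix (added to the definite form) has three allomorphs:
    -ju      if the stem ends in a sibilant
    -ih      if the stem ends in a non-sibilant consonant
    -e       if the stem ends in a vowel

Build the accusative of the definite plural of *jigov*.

jigovanakoe

*jigov*: final consonant = /v/, voiced → -ana → *jigovana*.
The plural form *jigovana* — last vowel /a/ (a non-high vowel) → -ko → *jigovanako*.
The definite form *jigovanako*: final sound = /o/, a vowel → -e → *jigovanakoe*.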